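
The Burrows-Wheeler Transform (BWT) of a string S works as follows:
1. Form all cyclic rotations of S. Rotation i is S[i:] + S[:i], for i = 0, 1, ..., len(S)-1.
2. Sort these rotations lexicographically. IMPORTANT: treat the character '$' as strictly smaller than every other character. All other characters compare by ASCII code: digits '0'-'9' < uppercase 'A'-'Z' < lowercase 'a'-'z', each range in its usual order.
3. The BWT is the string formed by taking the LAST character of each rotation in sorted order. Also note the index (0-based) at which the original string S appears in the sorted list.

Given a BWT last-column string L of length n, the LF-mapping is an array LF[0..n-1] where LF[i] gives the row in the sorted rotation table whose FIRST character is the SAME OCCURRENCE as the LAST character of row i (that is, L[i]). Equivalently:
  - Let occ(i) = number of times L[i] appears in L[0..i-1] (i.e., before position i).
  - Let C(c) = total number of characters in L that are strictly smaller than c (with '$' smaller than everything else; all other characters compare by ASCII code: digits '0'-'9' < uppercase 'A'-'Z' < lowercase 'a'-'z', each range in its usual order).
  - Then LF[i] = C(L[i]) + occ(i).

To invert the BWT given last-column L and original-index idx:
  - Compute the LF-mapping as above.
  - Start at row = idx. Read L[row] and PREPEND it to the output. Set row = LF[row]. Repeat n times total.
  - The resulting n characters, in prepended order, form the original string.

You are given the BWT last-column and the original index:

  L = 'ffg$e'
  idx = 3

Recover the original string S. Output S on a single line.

LF mapping: 2 3 4 0 1
Walk LF starting at row 3, prepending L[row]:
  step 1: row=3, L[3]='$', prepend. Next row=LF[3]=0
  step 2: row=0, L[0]='f', prepend. Next row=LF[0]=2
  step 3: row=2, L[2]='g', prepend. Next row=LF[2]=4
  step 4: row=4, L[4]='e', prepend. Next row=LF[4]=1
  step 5: row=1, L[1]='f', prepend. Next row=LF[1]=3
Reversed output: fegf$

Answer: fegf$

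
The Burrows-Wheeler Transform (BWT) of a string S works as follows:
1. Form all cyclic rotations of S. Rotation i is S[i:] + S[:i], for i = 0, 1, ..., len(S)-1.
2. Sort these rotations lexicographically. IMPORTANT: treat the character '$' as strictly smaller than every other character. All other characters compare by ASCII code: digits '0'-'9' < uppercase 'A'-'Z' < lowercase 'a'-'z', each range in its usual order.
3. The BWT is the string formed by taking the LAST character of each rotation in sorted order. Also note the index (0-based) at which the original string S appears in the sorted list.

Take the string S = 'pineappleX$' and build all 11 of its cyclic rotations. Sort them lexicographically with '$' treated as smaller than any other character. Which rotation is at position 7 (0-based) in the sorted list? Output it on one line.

All 11 rotations (rotation i = S[i:]+S[:i]):
  rot[0] = pineappleX$
  rot[1] = ineappleX$p
  rot[2] = neappleX$pi
  rot[3] = eappleX$pin
  rot[4] = appleX$pine
  rot[5] = ppleX$pinea
  rot[6] = pleX$pineap
  rot[7] = leX$pineapp
  rot[8] = eX$pineappl
  rot[9] = X$pineapple
  rot[10] = $pineappleX
Sorted (with $ < everything):
  sorted[0] = $pineappleX
  sorted[1] = X$pineapple
  sorted[2] = appleX$pine
  sorted[3] = eX$pineappl
  sorted[4] = eappleX$pin
  sorted[5] = ineappleX$p
  sorted[6] = leX$pineapp
  sorted[7] = neappleX$pi
  sorted[8] = pineappleX$
  sorted[9] = pleX$pineap
  sorted[10] = ppleX$pinea
sorted[7] = neappleX$pi

Answer: neappleX$pi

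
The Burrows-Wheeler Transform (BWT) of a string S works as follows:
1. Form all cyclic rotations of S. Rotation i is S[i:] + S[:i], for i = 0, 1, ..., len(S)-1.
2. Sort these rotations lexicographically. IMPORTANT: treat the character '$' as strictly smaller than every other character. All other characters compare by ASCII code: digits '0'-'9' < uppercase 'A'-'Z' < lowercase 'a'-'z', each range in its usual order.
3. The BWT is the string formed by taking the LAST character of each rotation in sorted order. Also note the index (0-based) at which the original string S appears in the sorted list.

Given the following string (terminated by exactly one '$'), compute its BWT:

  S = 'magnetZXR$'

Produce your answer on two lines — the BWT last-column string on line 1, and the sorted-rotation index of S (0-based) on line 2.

All 10 rotations (rotation i = S[i:]+S[:i]):
  rot[0] = magnetZXR$
  rot[1] = agnetZXR$m
  rot[2] = gnetZXR$ma
  rot[3] = netZXR$mag
  rot[4] = etZXR$magn
  rot[5] = tZXR$magne
  rot[6] = ZXR$magnet
  rot[7] = XR$magnetZ
  rot[8] = R$magnetZX
  rot[9] = $magnetZXR
Sorted (with $ < everything):
  sorted[0] = $magnetZXR  (last char: 'R')
  sorted[1] = R$magnetZX  (last char: 'X')
  sorted[2] = XR$magnetZ  (last char: 'Z')
  sorted[3] = ZXR$magnet  (last char: 't')
  sorted[4] = agnetZXR$m  (last char: 'm')
  sorted[5] = etZXR$magn  (last char: 'n')
  sorted[6] = gnetZXR$ma  (last char: 'a')
  sorted[7] = magnetZXR$  (last char: '$')
  sorted[8] = netZXR$mag  (last char: 'g')
  sorted[9] = tZXR$magne  (last char: 'e')
Last column: RXZtmna$ge
Original string S is at sorted index 7

Answer: RXZtmna$ge
7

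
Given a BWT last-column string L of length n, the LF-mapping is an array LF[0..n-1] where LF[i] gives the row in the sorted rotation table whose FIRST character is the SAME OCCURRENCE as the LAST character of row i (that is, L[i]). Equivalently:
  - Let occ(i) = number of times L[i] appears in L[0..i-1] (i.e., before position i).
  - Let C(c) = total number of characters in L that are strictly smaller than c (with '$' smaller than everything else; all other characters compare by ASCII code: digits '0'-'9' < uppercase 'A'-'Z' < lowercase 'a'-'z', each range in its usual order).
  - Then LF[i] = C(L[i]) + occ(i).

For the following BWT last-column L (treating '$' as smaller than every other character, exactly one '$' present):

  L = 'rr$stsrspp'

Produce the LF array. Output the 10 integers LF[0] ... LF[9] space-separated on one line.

Char counts: '$':1, 'p':2, 'r':3, 's':3, 't':1
C (first-col start): C('$')=0, C('p')=1, C('r')=3, C('s')=6, C('t')=9
L[0]='r': occ=0, LF[0]=C('r')+0=3+0=3
L[1]='r': occ=1, LF[1]=C('r')+1=3+1=4
L[2]='$': occ=0, LF[2]=C('$')+0=0+0=0
L[3]='s': occ=0, LF[3]=C('s')+0=6+0=6
L[4]='t': occ=0, LF[4]=C('t')+0=9+0=9
L[5]='s': occ=1, LF[5]=C('s')+1=6+1=7
L[6]='r': occ=2, LF[6]=C('r')+2=3+2=5
L[7]='s': occ=2, LF[7]=C('s')+2=6+2=8
L[8]='p': occ=0, LF[8]=C('p')+0=1+0=1
L[9]='p': occ=1, LF[9]=C('p')+1=1+1=2

Answer: 3 4 0 6 9 7 5 8 1 2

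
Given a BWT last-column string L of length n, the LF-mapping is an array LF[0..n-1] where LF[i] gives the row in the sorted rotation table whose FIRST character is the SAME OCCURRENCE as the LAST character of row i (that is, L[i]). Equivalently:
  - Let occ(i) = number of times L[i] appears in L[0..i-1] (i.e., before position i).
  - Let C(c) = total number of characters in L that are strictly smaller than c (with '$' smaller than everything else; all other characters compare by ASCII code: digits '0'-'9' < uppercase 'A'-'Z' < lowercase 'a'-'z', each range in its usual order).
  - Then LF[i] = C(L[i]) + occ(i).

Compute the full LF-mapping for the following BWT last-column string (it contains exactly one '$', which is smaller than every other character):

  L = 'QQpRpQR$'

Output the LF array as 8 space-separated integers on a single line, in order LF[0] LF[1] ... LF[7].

Answer: 1 2 6 4 7 3 5 0

Derivation:
Char counts: '$':1, 'Q':3, 'R':2, 'p':2
C (first-col start): C('$')=0, C('Q')=1, C('R')=4, C('p')=6
L[0]='Q': occ=0, LF[0]=C('Q')+0=1+0=1
L[1]='Q': occ=1, LF[1]=C('Q')+1=1+1=2
L[2]='p': occ=0, LF[2]=C('p')+0=6+0=6
L[3]='R': occ=0, LF[3]=C('R')+0=4+0=4
L[4]='p': occ=1, LF[4]=C('p')+1=6+1=7
L[5]='Q': occ=2, LF[5]=C('Q')+2=1+2=3
L[6]='R': occ=1, LF[6]=C('R')+1=4+1=5
L[7]='$': occ=0, LF[7]=C('$')+0=0+0=0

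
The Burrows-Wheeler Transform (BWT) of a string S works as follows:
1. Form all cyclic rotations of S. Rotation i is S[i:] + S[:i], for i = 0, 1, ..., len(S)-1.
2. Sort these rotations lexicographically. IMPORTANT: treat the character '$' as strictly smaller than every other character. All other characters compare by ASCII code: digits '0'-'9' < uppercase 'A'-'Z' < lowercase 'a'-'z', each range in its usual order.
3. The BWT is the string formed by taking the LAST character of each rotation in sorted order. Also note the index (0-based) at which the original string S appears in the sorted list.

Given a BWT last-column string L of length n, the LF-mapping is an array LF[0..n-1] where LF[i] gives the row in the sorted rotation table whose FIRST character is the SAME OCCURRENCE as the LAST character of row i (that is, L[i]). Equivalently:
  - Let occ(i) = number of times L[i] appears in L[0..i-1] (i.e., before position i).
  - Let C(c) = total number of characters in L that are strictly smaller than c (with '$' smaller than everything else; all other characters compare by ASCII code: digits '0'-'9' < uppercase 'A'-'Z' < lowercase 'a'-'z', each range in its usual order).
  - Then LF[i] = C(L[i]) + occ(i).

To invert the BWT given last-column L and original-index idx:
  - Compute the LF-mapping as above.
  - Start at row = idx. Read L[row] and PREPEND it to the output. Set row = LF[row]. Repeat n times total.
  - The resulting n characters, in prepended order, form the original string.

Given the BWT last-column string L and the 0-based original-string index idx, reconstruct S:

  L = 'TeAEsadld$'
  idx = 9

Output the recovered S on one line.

Answer: saddleAET$

Derivation:
LF mapping: 3 7 1 2 9 4 5 8 6 0
Walk LF starting at row 9, prepending L[row]:
  step 1: row=9, L[9]='$', prepend. Next row=LF[9]=0
  step 2: row=0, L[0]='T', prepend. Next row=LF[0]=3
  step 3: row=3, L[3]='E', prepend. Next row=LF[3]=2
  step 4: row=2, L[2]='A', prepend. Next row=LF[2]=1
  step 5: row=1, L[1]='e', prepend. Next row=LF[1]=7
  step 6: row=7, L[7]='l', prepend. Next row=LF[7]=8
  step 7: row=8, L[8]='d', prepend. Next row=LF[8]=6
  step 8: row=6, L[6]='d', prepend. Next row=LF[6]=5
  step 9: row=5, L[5]='a', prepend. Next row=LF[5]=4
  step 10: row=4, L[4]='s', prepend. Next row=LF[4]=9
Reversed output: saddleAET$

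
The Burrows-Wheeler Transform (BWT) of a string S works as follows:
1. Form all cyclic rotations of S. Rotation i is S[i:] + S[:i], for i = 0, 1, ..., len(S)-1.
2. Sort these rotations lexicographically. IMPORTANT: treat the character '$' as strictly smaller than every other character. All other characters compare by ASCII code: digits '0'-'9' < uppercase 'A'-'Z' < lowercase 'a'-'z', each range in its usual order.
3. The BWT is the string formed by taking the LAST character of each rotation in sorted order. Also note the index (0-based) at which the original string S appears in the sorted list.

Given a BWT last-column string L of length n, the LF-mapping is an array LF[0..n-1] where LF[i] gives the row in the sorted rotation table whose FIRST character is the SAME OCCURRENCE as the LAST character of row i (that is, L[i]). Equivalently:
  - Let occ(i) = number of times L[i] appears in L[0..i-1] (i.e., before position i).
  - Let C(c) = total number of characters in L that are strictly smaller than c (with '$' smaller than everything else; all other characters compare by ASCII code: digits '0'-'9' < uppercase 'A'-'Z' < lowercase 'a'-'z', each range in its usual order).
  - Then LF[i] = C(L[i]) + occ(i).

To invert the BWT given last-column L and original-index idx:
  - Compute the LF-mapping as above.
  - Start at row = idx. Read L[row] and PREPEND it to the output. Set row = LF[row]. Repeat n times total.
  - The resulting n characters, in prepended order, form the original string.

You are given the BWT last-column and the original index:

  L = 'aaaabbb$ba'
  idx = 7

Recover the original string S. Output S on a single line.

Answer: babbbaaaa$

Derivation:
LF mapping: 1 2 3 4 6 7 8 0 9 5
Walk LF starting at row 7, prepending L[row]:
  step 1: row=7, L[7]='$', prepend. Next row=LF[7]=0
  step 2: row=0, L[0]='a', prepend. Next row=LF[0]=1
  step 3: row=1, L[1]='a', prepend. Next row=LF[1]=2
  step 4: row=2, L[2]='a', prepend. Next row=LF[2]=3
  step 5: row=3, L[3]='a', prepend. Next row=LF[3]=4
  step 6: row=4, L[4]='b', prepend. Next row=LF[4]=6
  step 7: row=6, L[6]='b', prepend. Next row=LF[6]=8
  step 8: row=8, L[8]='b', prepend. Next row=LF[8]=9
  step 9: row=9, L[9]='a', prepend. Next row=LF[9]=5
  step 10: row=5, L[5]='b', prepend. Next row=LF[5]=7
Reversed output: babbbaaaa$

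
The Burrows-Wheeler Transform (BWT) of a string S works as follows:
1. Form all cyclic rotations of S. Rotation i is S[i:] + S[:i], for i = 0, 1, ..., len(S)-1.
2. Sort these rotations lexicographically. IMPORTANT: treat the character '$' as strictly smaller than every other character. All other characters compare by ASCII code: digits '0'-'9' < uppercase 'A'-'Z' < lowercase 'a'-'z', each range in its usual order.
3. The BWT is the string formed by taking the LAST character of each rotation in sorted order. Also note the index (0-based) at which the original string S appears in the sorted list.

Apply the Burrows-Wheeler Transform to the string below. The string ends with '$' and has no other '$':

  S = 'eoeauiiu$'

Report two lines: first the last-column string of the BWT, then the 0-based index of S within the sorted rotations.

All 9 rotations (rotation i = S[i:]+S[:i]):
  rot[0] = eoeauiiu$
  rot[1] = oeauiiu$e
  rot[2] = eauiiu$eo
  rot[3] = auiiu$eoe
  rot[4] = uiiu$eoea
  rot[5] = iiu$eoeau
  rot[6] = iu$eoeaui
  rot[7] = u$eoeauii
  rot[8] = $eoeauiiu
Sorted (with $ < everything):
  sorted[0] = $eoeauiiu  (last char: 'u')
  sorted[1] = auiiu$eoe  (last char: 'e')
  sorted[2] = eauiiu$eo  (last char: 'o')
  sorted[3] = eoeauiiu$  (last char: '$')
  sorted[4] = iiu$eoeau  (last char: 'u')
  sorted[5] = iu$eoeaui  (last char: 'i')
  sorted[6] = oeauiiu$e  (last char: 'e')
  sorted[7] = u$eoeauii  (last char: 'i')
  sorted[8] = uiiu$eoea  (last char: 'a')
Last column: ueo$uieia
Original string S is at sorted index 3

Answer: ueo$uieia
3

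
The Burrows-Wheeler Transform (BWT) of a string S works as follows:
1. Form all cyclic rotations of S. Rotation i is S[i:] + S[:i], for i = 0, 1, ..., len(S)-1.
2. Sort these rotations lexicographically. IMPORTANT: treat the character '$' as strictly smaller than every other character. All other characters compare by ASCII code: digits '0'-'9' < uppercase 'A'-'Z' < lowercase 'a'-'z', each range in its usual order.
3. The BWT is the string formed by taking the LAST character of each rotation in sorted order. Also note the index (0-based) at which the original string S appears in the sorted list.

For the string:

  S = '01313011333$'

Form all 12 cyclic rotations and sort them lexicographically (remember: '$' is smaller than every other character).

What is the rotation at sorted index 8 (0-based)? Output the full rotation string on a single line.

All 12 rotations (rotation i = S[i:]+S[:i]):
  rot[0] = 01313011333$
  rot[1] = 1313011333$0
  rot[2] = 313011333$01
  rot[3] = 13011333$013
  rot[4] = 3011333$0131
  rot[5] = 011333$01313
  rot[6] = 11333$013130
  rot[7] = 1333$0131301
  rot[8] = 333$01313011
  rot[9] = 33$013130113
  rot[10] = 3$0131301133
  rot[11] = $01313011333
Sorted (with $ < everything):
  sorted[0] = $01313011333
  sorted[1] = 011333$01313
  sorted[2] = 01313011333$
  sorted[3] = 11333$013130
  sorted[4] = 13011333$013
  sorted[5] = 1313011333$0
  sorted[6] = 1333$0131301
  sorted[7] = 3$0131301133
  sorted[8] = 3011333$0131
  sorted[9] = 313011333$01
  sorted[10] = 33$013130113
  sorted[11] = 333$01313011
sorted[8] = 3011333$0131

Answer: 3011333$0131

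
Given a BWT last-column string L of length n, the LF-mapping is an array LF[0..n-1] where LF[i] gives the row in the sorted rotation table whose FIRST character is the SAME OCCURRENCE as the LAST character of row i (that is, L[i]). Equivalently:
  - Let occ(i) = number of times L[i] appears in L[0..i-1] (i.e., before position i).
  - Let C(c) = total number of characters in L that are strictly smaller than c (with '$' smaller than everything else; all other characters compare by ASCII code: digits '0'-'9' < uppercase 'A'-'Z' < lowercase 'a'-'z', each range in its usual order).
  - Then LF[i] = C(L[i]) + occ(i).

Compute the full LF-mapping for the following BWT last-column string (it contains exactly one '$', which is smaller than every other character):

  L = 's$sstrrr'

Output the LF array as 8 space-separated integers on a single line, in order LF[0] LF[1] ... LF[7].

Char counts: '$':1, 'r':3, 's':3, 't':1
C (first-col start): C('$')=0, C('r')=1, C('s')=4, C('t')=7
L[0]='s': occ=0, LF[0]=C('s')+0=4+0=4
L[1]='$': occ=0, LF[1]=C('$')+0=0+0=0
L[2]='s': occ=1, LF[2]=C('s')+1=4+1=5
L[3]='s': occ=2, LF[3]=C('s')+2=4+2=6
L[4]='t': occ=0, LF[4]=C('t')+0=7+0=7
L[5]='r': occ=0, LF[5]=C('r')+0=1+0=1
L[6]='r': occ=1, LF[6]=C('r')+1=1+1=2
L[7]='r': occ=2, LF[7]=C('r')+2=1+2=3

Answer: 4 0 5 6 7 1 2 3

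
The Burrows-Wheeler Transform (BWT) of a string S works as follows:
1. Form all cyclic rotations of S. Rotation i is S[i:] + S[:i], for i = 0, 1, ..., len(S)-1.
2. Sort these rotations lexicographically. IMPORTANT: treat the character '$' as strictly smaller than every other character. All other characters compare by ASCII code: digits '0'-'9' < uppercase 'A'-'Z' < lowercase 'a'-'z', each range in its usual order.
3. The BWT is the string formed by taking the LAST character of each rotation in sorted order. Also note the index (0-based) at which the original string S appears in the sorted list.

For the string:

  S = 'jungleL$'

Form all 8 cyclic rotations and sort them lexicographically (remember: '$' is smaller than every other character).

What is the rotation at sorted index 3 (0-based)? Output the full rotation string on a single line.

All 8 rotations (rotation i = S[i:]+S[:i]):
  rot[0] = jungleL$
  rot[1] = ungleL$j
  rot[2] = ngleL$ju
  rot[3] = gleL$jun
  rot[4] = leL$jung
  rot[5] = eL$jungl
  rot[6] = L$jungle
  rot[7] = $jungleL
Sorted (with $ < everything):
  sorted[0] = $jungleL
  sorted[1] = L$jungle
  sorted[2] = eL$jungl
  sorted[3] = gleL$jun
  sorted[4] = jungleL$
  sorted[5] = leL$jung
  sorted[6] = ngleL$ju
  sorted[7] = ungleL$j
sorted[3] = gleL$jun

Answer: gleL$jun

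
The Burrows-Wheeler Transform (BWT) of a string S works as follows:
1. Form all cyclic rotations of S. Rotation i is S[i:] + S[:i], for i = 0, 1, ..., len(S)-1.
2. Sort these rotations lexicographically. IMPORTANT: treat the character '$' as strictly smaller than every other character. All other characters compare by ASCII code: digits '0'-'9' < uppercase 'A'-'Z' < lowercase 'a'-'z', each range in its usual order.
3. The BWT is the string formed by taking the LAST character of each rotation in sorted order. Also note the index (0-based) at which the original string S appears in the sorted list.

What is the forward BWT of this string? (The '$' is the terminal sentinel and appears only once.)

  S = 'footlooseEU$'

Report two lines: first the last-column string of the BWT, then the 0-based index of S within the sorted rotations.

All 12 rotations (rotation i = S[i:]+S[:i]):
  rot[0] = footlooseEU$
  rot[1] = ootlooseEU$f
  rot[2] = otlooseEU$fo
  rot[3] = tlooseEU$foo
  rot[4] = looseEU$foot
  rot[5] = ooseEU$footl
  rot[6] = oseEU$footlo
  rot[7] = seEU$footloo
  rot[8] = eEU$footloos
  rot[9] = EU$footloose
  rot[10] = U$footlooseE
  rot[11] = $footlooseEU
Sorted (with $ < everything):
  sorted[0] = $footlooseEU  (last char: 'U')
  sorted[1] = EU$footloose  (last char: 'e')
  sorted[2] = U$footlooseE  (last char: 'E')
  sorted[3] = eEU$footloos  (last char: 's')
  sorted[4] = footlooseEU$  (last char: '$')
  sorted[5] = looseEU$foot  (last char: 't')
  sorted[6] = ooseEU$footl  (last char: 'l')
  sorted[7] = ootlooseEU$f  (last char: 'f')
  sorted[8] = oseEU$footlo  (last char: 'o')
  sorted[9] = otlooseEU$fo  (last char: 'o')
  sorted[10] = seEU$footloo  (last char: 'o')
  sorted[11] = tlooseEU$foo  (last char: 'o')
Last column: UeEs$tlfoooo
Original string S is at sorted index 4

Answer: UeEs$tlfoooo
4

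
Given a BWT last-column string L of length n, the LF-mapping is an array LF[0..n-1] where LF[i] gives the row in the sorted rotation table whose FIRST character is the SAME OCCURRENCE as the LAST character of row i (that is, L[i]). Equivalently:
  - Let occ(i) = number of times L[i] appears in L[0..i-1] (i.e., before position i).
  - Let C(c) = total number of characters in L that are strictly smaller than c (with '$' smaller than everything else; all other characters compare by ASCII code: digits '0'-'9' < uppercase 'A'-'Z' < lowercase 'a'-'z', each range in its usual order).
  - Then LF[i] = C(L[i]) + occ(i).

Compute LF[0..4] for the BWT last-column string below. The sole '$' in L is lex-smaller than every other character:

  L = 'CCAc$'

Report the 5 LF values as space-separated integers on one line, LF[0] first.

Char counts: '$':1, 'A':1, 'C':2, 'c':1
C (first-col start): C('$')=0, C('A')=1, C('C')=2, C('c')=4
L[0]='C': occ=0, LF[0]=C('C')+0=2+0=2
L[1]='C': occ=1, LF[1]=C('C')+1=2+1=3
L[2]='A': occ=0, LF[2]=C('A')+0=1+0=1
L[3]='c': occ=0, LF[3]=C('c')+0=4+0=4
L[4]='$': occ=0, LF[4]=C('$')+0=0+0=0

Answer: 2 3 1 4 0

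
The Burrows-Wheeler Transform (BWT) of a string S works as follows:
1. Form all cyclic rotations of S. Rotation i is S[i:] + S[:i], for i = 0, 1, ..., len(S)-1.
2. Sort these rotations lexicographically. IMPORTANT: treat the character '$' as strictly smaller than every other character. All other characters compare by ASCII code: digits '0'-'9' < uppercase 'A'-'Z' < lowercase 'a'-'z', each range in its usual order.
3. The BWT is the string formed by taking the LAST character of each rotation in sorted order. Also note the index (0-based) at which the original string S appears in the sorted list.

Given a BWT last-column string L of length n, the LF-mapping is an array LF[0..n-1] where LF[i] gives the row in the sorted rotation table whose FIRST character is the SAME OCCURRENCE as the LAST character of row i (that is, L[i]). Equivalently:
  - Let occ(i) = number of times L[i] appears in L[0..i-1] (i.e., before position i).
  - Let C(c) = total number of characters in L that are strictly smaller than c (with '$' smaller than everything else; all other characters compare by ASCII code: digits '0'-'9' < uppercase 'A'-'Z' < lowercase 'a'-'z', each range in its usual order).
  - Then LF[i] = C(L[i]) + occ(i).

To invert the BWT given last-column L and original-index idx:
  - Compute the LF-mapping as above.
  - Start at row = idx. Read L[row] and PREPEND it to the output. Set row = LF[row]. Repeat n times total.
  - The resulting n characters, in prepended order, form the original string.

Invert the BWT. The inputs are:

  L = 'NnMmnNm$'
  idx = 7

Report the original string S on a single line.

Answer: nmNmnMN$

Derivation:
LF mapping: 2 6 1 4 7 3 5 0
Walk LF starting at row 7, prepending L[row]:
  step 1: row=7, L[7]='$', prepend. Next row=LF[7]=0
  step 2: row=0, L[0]='N', prepend. Next row=LF[0]=2
  step 3: row=2, L[2]='M', prepend. Next row=LF[2]=1
  step 4: row=1, L[1]='n', prepend. Next row=LF[1]=6
  step 5: row=6, L[6]='m', prepend. Next row=LF[6]=5
  step 6: row=5, L[5]='N', prepend. Next row=LF[5]=3
  step 7: row=3, L[3]='m', prepend. Next row=LF[3]=4
  step 8: row=4, L[4]='n', prepend. Next row=LF[4]=7
Reversed output: nmNmnMN$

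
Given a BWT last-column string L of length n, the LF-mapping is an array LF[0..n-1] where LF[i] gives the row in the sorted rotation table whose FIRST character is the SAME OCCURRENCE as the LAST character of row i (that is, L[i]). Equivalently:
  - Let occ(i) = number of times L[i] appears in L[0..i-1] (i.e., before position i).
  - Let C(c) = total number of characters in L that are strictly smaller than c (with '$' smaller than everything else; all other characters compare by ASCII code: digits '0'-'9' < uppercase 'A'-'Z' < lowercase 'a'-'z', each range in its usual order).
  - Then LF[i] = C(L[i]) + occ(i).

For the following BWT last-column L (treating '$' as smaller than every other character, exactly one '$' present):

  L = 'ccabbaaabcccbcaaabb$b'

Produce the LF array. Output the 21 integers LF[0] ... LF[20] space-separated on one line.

Answer: 15 16 1 8 9 2 3 4 10 17 18 19 11 20 5 6 7 12 13 0 14

Derivation:
Char counts: '$':1, 'a':7, 'b':7, 'c':6
C (first-col start): C('$')=0, C('a')=1, C('b')=8, C('c')=15
L[0]='c': occ=0, LF[0]=C('c')+0=15+0=15
L[1]='c': occ=1, LF[1]=C('c')+1=15+1=16
L[2]='a': occ=0, LF[2]=C('a')+0=1+0=1
L[3]='b': occ=0, LF[3]=C('b')+0=8+0=8
L[4]='b': occ=1, LF[4]=C('b')+1=8+1=9
L[5]='a': occ=1, LF[5]=C('a')+1=1+1=2
L[6]='a': occ=2, LF[6]=C('a')+2=1+2=3
L[7]='a': occ=3, LF[7]=C('a')+3=1+3=4
L[8]='b': occ=2, LF[8]=C('b')+2=8+2=10
L[9]='c': occ=2, LF[9]=C('c')+2=15+2=17
L[10]='c': occ=3, LF[10]=C('c')+3=15+3=18
L[11]='c': occ=4, LF[11]=C('c')+4=15+4=19
L[12]='b': occ=3, LF[12]=C('b')+3=8+3=11
L[13]='c': occ=5, LF[13]=C('c')+5=15+5=20
L[14]='a': occ=4, LF[14]=C('a')+4=1+4=5
L[15]='a': occ=5, LF[15]=C('a')+5=1+5=6
L[16]='a': occ=6, LF[16]=C('a')+6=1+6=7
L[17]='b': occ=4, LF[17]=C('b')+4=8+4=12
L[18]='b': occ=5, LF[18]=C('b')+5=8+5=13
L[19]='$': occ=0, LF[19]=C('$')+0=0+0=0
L[20]='b': occ=6, LF[20]=C('b')+6=8+6=14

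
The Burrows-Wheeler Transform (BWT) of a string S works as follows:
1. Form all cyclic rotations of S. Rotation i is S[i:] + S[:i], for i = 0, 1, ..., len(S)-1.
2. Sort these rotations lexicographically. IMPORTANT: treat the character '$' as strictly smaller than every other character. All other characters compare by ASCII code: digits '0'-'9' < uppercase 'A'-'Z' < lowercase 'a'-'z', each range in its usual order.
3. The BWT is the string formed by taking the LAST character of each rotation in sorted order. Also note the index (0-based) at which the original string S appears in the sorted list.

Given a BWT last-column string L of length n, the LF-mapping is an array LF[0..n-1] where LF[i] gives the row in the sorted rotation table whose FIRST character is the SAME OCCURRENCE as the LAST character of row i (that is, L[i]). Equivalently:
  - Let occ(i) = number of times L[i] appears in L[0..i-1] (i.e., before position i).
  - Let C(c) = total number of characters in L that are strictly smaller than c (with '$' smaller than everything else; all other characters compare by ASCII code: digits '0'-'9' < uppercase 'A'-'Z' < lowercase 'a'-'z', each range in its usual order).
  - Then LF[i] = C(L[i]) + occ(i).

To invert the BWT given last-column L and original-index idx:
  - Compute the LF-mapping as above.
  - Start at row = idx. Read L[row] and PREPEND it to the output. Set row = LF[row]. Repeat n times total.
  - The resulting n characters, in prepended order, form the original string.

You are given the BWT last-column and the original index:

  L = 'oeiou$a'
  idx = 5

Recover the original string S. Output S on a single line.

Answer: oieauo$

Derivation:
LF mapping: 4 2 3 5 6 0 1
Walk LF starting at row 5, prepending L[row]:
  step 1: row=5, L[5]='$', prepend. Next row=LF[5]=0
  step 2: row=0, L[0]='o', prepend. Next row=LF[0]=4
  step 3: row=4, L[4]='u', prepend. Next row=LF[4]=6
  step 4: row=6, L[6]='a', prepend. Next row=LF[6]=1
  step 5: row=1, L[1]='e', prepend. Next row=LF[1]=2
  step 6: row=2, L[2]='i', prepend. Next row=LF[2]=3
  step 7: row=3, L[3]='o', prepend. Next row=LF[3]=5
Reversed output: oieauo$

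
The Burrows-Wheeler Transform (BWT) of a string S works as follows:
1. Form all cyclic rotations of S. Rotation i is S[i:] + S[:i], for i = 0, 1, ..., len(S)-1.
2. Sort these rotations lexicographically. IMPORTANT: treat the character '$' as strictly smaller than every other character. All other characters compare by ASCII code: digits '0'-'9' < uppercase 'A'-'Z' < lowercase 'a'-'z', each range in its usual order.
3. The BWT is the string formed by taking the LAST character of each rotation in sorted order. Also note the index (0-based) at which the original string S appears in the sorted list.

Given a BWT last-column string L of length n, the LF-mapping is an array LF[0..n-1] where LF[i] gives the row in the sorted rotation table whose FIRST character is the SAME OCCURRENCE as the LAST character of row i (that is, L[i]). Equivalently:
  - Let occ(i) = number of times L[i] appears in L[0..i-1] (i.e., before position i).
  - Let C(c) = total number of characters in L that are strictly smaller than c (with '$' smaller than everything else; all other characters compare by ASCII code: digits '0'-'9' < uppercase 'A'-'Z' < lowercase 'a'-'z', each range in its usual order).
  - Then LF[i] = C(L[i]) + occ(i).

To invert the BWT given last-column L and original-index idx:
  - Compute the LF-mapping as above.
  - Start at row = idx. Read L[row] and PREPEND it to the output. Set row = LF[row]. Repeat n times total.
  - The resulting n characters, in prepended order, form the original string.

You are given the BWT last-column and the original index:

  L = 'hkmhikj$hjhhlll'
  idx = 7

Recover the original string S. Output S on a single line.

LF mapping: 1 9 14 2 6 10 7 0 3 8 4 5 11 12 13
Walk LF starting at row 7, prepending L[row]:
  step 1: row=7, L[7]='$', prepend. Next row=LF[7]=0
  step 2: row=0, L[0]='h', prepend. Next row=LF[0]=1
  step 3: row=1, L[1]='k', prepend. Next row=LF[1]=9
  step 4: row=9, L[9]='j', prepend. Next row=LF[9]=8
  step 5: row=8, L[8]='h', prepend. Next row=LF[8]=3
  step 6: row=3, L[3]='h', prepend. Next row=LF[3]=2
  step 7: row=2, L[2]='m', prepend. Next row=LF[2]=14
  step 8: row=14, L[14]='l', prepend. Next row=LF[14]=13
  step 9: row=13, L[13]='l', prepend. Next row=LF[13]=12
  step 10: row=12, L[12]='l', prepend. Next row=LF[12]=11
  step 11: row=11, L[11]='h', prepend. Next row=LF[11]=5
  step 12: row=5, L[5]='k', prepend. Next row=LF[5]=10
  step 13: row=10, L[10]='h', prepend. Next row=LF[10]=4
  step 14: row=4, L[4]='i', prepend. Next row=LF[4]=6
  step 15: row=6, L[6]='j', prepend. Next row=LF[6]=7
Reversed output: jihkhlllmhhjkh$

Answer: jihkhlllmhhjkh$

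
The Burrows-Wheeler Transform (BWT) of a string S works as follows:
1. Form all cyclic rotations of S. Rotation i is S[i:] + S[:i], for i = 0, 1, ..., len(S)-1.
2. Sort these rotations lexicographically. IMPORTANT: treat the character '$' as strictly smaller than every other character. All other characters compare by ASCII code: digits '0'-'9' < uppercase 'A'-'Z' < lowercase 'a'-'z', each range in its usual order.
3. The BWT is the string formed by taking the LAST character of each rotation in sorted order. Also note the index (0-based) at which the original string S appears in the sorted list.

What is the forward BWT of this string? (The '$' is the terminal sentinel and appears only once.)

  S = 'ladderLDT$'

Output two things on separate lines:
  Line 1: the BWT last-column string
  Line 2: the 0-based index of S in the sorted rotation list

All 10 rotations (rotation i = S[i:]+S[:i]):
  rot[0] = ladderLDT$
  rot[1] = adderLDT$l
  rot[2] = dderLDT$la
  rot[3] = derLDT$lad
  rot[4] = erLDT$ladd
  rot[5] = rLDT$ladde
  rot[6] = LDT$ladder
  rot[7] = DT$ladderL
  rot[8] = T$ladderLD
  rot[9] = $ladderLDT
Sorted (with $ < everything):
  sorted[0] = $ladderLDT  (last char: 'T')
  sorted[1] = DT$ladderL  (last char: 'L')
  sorted[2] = LDT$ladder  (last char: 'r')
  sorted[3] = T$ladderLD  (last char: 'D')
  sorted[4] = adderLDT$l  (last char: 'l')
  sorted[5] = dderLDT$la  (last char: 'a')
  sorted[6] = derLDT$lad  (last char: 'd')
  sorted[7] = erLDT$ladd  (last char: 'd')
  sorted[8] = ladderLDT$  (last char: '$')
  sorted[9] = rLDT$ladde  (last char: 'e')
Last column: TLrDladd$e
Original string S is at sorted index 8

Answer: TLrDladd$e
8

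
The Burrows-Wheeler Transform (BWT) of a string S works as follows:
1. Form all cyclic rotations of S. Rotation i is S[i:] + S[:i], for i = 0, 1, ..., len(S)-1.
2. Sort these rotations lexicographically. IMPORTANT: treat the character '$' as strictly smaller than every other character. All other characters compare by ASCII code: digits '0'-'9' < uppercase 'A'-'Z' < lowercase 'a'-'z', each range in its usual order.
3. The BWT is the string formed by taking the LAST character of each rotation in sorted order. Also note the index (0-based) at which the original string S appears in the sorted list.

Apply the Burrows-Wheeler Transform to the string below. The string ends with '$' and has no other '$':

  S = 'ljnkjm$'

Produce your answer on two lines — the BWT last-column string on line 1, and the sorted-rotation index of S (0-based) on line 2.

Answer: mkln$jj
4

Derivation:
All 7 rotations (rotation i = S[i:]+S[:i]):
  rot[0] = ljnkjm$
  rot[1] = jnkjm$l
  rot[2] = nkjm$lj
  rot[3] = kjm$ljn
  rot[4] = jm$ljnk
  rot[5] = m$ljnkj
  rot[6] = $ljnkjm
Sorted (with $ < everything):
  sorted[0] = $ljnkjm  (last char: 'm')
  sorted[1] = jm$ljnk  (last char: 'k')
  sorted[2] = jnkjm$l  (last char: 'l')
  sorted[3] = kjm$ljn  (last char: 'n')
  sorted[4] = ljnkjm$  (last char: '$')
  sorted[5] = m$ljnkj  (last char: 'j')
  sorted[6] = nkjm$lj  (last char: 'j')
Last column: mkln$jj
Original string S is at sorted index 4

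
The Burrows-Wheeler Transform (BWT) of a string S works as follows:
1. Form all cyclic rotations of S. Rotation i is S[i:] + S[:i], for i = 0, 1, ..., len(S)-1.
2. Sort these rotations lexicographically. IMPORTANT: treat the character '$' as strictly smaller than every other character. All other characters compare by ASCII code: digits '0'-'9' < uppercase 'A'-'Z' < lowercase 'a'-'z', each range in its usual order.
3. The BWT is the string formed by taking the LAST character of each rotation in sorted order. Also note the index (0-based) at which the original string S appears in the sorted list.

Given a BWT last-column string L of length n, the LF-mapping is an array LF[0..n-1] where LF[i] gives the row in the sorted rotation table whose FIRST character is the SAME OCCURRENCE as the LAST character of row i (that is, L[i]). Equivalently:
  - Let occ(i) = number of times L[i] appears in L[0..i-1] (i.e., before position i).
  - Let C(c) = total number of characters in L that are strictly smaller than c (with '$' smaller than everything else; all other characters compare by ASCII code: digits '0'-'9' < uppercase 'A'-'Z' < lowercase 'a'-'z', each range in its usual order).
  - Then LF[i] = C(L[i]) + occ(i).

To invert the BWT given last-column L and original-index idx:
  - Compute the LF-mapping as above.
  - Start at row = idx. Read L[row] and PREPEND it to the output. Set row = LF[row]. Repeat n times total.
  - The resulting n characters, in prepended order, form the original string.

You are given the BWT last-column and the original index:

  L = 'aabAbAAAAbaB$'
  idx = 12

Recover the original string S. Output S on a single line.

Answer: babAAaAABbAa$

Derivation:
LF mapping: 7 8 10 1 11 2 3 4 5 12 9 6 0
Walk LF starting at row 12, prepending L[row]:
  step 1: row=12, L[12]='$', prepend. Next row=LF[12]=0
  step 2: row=0, L[0]='a', prepend. Next row=LF[0]=7
  step 3: row=7, L[7]='A', prepend. Next row=LF[7]=4
  step 4: row=4, L[4]='b', prepend. Next row=LF[4]=11
  step 5: row=11, L[11]='B', prepend. Next row=LF[11]=6
  step 6: row=6, L[6]='A', prepend. Next row=LF[6]=3
  step 7: row=3, L[3]='A', prepend. Next row=LF[3]=1
  step 8: row=1, L[1]='a', prepend. Next row=LF[1]=8
  step 9: row=8, L[8]='A', prepend. Next row=LF[8]=5
  step 10: row=5, L[5]='A', prepend. Next row=LF[5]=2
  step 11: row=2, L[2]='b', prepend. Next row=LF[2]=10
  step 12: row=10, L[10]='a', prepend. Next row=LF[10]=9
  step 13: row=9, L[9]='b', prepend. Next row=LF[9]=12
Reversed output: babAAaAABbAa$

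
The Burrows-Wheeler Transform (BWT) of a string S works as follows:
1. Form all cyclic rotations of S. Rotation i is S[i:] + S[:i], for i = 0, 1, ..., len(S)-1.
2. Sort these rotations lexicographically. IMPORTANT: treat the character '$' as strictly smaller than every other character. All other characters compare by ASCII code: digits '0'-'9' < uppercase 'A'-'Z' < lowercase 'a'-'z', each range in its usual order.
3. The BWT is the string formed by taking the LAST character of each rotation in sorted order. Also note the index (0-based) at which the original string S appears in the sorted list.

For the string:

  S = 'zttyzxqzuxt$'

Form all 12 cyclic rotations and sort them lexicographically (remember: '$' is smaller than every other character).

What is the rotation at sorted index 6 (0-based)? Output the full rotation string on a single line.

All 12 rotations (rotation i = S[i:]+S[:i]):
  rot[0] = zttyzxqzuxt$
  rot[1] = ttyzxqzuxt$z
  rot[2] = tyzxqzuxt$zt
  rot[3] = yzxqzuxt$ztt
  rot[4] = zxqzuxt$ztty
  rot[5] = xqzuxt$zttyz
  rot[6] = qzuxt$zttyzx
  rot[7] = zuxt$zttyzxq
  rot[8] = uxt$zttyzxqz
  rot[9] = xt$zttyzxqzu
  rot[10] = t$zttyzxqzux
  rot[11] = $zttyzxqzuxt
Sorted (with $ < everything):
  sorted[0] = $zttyzxqzuxt
  sorted[1] = qzuxt$zttyzx
  sorted[2] = t$zttyzxqzux
  sorted[3] = ttyzxqzuxt$z
  sorted[4] = tyzxqzuxt$zt
  sorted[5] = uxt$zttyzxqz
  sorted[6] = xqzuxt$zttyz
  sorted[7] = xt$zttyzxqzu
  sorted[8] = yzxqzuxt$ztt
  sorted[9] = zttyzxqzuxt$
  sorted[10] = zuxt$zttyzxq
  sorted[11] = zxqzuxt$ztty
sorted[6] = xqzuxt$zttyz

Answer: xqzuxt$zttyz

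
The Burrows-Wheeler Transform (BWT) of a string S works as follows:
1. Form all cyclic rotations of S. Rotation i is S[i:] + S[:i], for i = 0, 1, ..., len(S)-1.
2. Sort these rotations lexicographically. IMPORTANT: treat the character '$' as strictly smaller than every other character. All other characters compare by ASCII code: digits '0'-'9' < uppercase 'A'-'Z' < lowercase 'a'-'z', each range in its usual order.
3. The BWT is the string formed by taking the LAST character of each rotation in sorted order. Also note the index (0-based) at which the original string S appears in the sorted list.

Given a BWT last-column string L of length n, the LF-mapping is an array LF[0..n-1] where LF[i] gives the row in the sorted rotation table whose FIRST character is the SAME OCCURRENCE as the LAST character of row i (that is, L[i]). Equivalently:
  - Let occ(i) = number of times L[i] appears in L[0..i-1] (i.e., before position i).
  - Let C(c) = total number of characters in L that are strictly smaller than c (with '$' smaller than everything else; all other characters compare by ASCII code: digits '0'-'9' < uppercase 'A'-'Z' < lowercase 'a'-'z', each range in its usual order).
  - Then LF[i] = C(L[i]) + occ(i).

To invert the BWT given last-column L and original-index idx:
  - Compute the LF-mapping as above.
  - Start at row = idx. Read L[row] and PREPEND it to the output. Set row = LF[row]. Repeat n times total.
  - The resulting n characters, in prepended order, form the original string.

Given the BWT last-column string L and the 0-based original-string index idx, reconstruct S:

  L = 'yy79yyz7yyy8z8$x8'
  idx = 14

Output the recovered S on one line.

Answer: yy8yy77xz98y8zyy$

Derivation:
LF mapping: 8 9 1 6 10 11 15 2 12 13 14 3 16 4 0 7 5
Walk LF starting at row 14, prepending L[row]:
  step 1: row=14, L[14]='$', prepend. Next row=LF[14]=0
  step 2: row=0, L[0]='y', prepend. Next row=LF[0]=8
  step 3: row=8, L[8]='y', prepend. Next row=LF[8]=12
  step 4: row=12, L[12]='z', prepend. Next row=LF[12]=16
  step 5: row=16, L[16]='8', prepend. Next row=LF[16]=5
  step 6: row=5, L[5]='y', prepend. Next row=LF[5]=11
  step 7: row=11, L[11]='8', prepend. Next row=LF[11]=3
  step 8: row=3, L[3]='9', prepend. Next row=LF[3]=6
  step 9: row=6, L[6]='z', prepend. Next row=LF[6]=15
  step 10: row=15, L[15]='x', prepend. Next row=LF[15]=7
  step 11: row=7, L[7]='7', prepend. Next row=LF[7]=2
  step 12: row=2, L[2]='7', prepend. Next row=LF[2]=1
  step 13: row=1, L[1]='y', prepend. Next row=LF[1]=9
  step 14: row=9, L[9]='y', prepend. Next row=LF[9]=13
  step 15: row=13, L[13]='8', prepend. Next row=LF[13]=4
  step 16: row=4, L[4]='y', prepend. Next row=LF[4]=10
  step 17: row=10, L[10]='y', prepend. Next row=LF[10]=14
Reversed output: yy8yy77xz98y8zyy$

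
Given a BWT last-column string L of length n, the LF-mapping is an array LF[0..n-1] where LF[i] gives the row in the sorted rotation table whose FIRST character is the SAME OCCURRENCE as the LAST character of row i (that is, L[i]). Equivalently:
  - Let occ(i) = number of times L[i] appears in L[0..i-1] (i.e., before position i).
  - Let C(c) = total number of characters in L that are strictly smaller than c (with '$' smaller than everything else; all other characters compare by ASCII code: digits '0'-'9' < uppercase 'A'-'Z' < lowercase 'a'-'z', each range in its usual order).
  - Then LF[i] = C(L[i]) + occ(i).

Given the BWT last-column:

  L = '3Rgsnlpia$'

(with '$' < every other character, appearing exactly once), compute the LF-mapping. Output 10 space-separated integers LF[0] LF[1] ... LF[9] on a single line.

Char counts: '$':1, '3':1, 'R':1, 'a':1, 'g':1, 'i':1, 'l':1, 'n':1, 'p':1, 's':1
C (first-col start): C('$')=0, C('3')=1, C('R')=2, C('a')=3, C('g')=4, C('i')=5, C('l')=6, C('n')=7, C('p')=8, C('s')=9
L[0]='3': occ=0, LF[0]=C('3')+0=1+0=1
L[1]='R': occ=0, LF[1]=C('R')+0=2+0=2
L[2]='g': occ=0, LF[2]=C('g')+0=4+0=4
L[3]='s': occ=0, LF[3]=C('s')+0=9+0=9
L[4]='n': occ=0, LF[4]=C('n')+0=7+0=7
L[5]='l': occ=0, LF[5]=C('l')+0=6+0=6
L[6]='p': occ=0, LF[6]=C('p')+0=8+0=8
L[7]='i': occ=0, LF[7]=C('i')+0=5+0=5
L[8]='a': occ=0, LF[8]=C('a')+0=3+0=3
L[9]='$': occ=0, LF[9]=C('$')+0=0+0=0

Answer: 1 2 4 9 7 6 8 5 3 0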